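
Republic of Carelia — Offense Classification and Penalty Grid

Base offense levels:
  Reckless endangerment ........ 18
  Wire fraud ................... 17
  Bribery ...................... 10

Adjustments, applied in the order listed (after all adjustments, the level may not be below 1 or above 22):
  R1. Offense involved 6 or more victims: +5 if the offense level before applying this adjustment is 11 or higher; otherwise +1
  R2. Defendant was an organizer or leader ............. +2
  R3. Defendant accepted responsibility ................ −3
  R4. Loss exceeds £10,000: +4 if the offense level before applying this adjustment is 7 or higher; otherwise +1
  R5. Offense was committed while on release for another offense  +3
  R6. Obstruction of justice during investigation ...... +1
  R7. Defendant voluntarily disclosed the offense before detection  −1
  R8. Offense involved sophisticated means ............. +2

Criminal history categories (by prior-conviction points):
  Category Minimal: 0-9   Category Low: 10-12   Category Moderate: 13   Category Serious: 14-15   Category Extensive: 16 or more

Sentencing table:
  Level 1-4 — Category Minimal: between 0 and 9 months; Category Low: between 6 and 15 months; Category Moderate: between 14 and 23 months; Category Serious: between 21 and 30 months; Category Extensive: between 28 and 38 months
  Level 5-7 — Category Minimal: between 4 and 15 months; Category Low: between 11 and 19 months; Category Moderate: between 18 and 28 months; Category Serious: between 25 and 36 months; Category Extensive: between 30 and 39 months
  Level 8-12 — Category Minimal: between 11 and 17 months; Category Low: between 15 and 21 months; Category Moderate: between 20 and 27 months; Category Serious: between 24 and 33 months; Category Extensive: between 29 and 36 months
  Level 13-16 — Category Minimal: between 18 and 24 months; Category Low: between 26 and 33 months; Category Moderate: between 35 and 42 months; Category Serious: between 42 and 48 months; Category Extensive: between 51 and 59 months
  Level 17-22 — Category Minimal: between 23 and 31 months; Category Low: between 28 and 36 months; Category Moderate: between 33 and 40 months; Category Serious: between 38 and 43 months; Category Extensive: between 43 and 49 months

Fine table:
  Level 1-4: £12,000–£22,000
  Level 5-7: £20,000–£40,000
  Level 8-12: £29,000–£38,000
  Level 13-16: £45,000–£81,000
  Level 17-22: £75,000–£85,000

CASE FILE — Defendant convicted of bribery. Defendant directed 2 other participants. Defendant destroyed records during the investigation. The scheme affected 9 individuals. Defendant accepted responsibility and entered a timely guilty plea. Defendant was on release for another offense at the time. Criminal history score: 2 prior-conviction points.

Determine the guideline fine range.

Base offense level for bribery: 10.
R1 applies (level before this adjustment is 10 < 11, so +1): 10 + 1 = 11.
R2 applies: 11 + 2 = 13.
R3 applies: 13 − 3 = 10.
R5 applies: 10 + 3 = 13.
R6 applies: 13 + 1 = 14.
Final offense level: 14.
Level 14 falls in the 13-16 band.
Fine table: Level 13-16 → £45,000–£81,000.

£45,000–£81,000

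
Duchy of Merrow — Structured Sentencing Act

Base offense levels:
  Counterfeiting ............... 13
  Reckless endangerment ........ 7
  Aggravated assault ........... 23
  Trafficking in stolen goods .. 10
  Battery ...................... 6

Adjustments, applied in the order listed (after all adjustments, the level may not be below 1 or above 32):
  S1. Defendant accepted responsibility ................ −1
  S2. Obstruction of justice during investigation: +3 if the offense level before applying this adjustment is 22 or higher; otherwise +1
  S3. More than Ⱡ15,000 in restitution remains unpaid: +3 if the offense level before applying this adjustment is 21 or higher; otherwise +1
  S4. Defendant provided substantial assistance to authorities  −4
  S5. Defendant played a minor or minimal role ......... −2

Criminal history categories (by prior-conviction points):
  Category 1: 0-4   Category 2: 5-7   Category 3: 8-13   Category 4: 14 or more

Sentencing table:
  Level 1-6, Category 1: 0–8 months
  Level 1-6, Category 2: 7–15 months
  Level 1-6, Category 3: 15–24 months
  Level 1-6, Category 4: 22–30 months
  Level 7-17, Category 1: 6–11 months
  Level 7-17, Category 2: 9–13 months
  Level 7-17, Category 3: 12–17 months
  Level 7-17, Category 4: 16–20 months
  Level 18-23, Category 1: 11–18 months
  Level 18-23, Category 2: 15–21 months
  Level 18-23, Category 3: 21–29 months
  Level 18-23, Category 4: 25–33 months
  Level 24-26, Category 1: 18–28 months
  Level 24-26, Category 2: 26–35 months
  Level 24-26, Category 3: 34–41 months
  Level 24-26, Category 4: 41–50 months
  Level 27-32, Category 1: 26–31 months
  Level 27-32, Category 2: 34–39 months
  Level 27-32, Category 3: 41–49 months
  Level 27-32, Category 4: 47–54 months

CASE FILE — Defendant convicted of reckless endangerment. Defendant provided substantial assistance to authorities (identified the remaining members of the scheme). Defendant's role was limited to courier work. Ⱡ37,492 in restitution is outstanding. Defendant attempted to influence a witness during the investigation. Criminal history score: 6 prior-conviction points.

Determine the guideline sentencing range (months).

7-15 months

Base offense level for reckless endangerment: 7.
S1 does not apply.
S2 applies (level before this adjustment is 7 < 22, so +1): 7 + 1 = 8.
S3 applies (level before this adjustment is 8 < 21, so +1): 8 + 1 = 9.
S4 applies: 9 − 4 = 5.
S5 applies: 5 − 2 = 3.
Final offense level: 3.
Criminal history: 6 prior points → Category 2 (5-7).
Level 3 falls in the 1-6 band.
Grid: Level 1-6 × Category 2 = 7-15 months.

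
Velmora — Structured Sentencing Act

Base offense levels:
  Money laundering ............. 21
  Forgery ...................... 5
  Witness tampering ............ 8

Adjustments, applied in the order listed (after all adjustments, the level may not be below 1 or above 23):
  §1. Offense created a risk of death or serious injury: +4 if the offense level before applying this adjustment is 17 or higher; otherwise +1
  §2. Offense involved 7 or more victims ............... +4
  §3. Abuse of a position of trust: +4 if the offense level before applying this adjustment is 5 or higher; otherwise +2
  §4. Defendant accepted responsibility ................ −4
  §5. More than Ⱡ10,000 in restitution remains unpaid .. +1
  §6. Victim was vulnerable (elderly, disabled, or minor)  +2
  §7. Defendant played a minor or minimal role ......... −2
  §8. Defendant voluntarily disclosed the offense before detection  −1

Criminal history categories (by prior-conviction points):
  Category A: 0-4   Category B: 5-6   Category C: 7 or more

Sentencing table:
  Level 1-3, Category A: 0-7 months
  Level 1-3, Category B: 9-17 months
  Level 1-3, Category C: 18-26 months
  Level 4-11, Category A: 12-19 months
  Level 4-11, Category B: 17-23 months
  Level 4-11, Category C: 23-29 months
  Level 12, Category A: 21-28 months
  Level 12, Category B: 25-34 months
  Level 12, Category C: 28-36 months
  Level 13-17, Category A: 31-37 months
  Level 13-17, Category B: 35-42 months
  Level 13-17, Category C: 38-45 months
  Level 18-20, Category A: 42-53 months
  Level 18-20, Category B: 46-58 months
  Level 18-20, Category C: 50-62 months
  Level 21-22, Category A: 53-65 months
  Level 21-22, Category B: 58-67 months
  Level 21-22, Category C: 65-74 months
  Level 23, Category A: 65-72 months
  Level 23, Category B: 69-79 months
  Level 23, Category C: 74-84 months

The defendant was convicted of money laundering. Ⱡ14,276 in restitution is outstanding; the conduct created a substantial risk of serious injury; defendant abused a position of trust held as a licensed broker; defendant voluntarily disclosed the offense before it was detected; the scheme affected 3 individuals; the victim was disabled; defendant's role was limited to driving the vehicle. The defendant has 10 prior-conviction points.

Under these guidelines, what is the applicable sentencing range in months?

74-84 months

Base offense level for money laundering: 21.
§1 applies (level before this adjustment is 21 ≥ 17, so +4): 21 + 4 = 25.
§3 applies (level before this adjustment is 25 ≥ 5, so +4): 25 + 4 = 29.
§4 does not apply.
§5 applies: 29 + 1 = 30.
§6 applies: 30 + 2 = 32.
§7 applies: 32 − 2 = 30.
§8 applies: 30 − 1 = 29.
Level 29 exceeds the maximum of 23; capped at 23.
Final offense level: 23.
Criminal history: 10 prior points → Category C (7+).
Level 23 falls in the 23 band.
Grid: Level 23 × Category C = 74-84 months.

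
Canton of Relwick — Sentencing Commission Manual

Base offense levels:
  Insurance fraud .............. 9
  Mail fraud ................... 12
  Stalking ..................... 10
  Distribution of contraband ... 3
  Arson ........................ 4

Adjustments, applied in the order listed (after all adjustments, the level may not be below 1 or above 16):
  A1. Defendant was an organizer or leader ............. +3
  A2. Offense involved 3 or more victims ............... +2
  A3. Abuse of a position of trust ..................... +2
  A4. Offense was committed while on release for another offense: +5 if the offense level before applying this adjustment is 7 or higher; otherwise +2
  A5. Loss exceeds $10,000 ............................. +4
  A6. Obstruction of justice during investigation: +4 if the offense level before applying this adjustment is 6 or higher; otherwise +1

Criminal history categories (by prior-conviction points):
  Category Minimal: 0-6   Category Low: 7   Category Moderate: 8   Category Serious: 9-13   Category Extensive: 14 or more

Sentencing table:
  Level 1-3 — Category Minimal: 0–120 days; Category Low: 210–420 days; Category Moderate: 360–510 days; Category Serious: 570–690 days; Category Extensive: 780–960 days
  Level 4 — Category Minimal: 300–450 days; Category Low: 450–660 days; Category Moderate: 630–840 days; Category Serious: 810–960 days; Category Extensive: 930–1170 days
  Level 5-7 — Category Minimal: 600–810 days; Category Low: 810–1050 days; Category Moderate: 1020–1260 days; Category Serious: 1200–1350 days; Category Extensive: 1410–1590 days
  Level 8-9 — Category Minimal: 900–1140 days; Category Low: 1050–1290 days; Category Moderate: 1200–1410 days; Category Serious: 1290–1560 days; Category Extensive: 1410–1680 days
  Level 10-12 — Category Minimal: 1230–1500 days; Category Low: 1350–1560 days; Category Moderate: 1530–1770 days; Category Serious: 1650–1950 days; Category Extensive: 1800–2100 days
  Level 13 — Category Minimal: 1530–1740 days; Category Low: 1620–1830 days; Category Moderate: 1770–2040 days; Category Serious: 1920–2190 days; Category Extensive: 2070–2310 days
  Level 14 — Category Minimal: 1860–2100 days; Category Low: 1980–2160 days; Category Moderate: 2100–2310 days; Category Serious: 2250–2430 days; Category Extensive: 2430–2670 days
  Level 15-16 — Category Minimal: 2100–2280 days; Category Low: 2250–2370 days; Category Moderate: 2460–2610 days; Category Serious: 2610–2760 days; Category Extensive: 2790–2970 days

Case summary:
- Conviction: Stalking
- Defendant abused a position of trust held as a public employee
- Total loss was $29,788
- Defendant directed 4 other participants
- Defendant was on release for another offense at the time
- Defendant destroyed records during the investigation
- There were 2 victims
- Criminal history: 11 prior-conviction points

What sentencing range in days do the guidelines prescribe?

Base offense level for stalking: 10.
A1 applies: 10 + 3 = 13.
A3 applies: 13 + 2 = 15.
A4 applies (level before this adjustment is 15 ≥ 7, so +5): 15 + 5 = 20.
A5 applies: 20 + 4 = 24.
A6 applies (level before this adjustment is 24 ≥ 6, so +4): 24 + 4 = 28.
Level 28 exceeds the maximum of 16; capped at 16.
Final offense level: 16.
Criminal history: 11 prior points → Category Serious (9-13).
Level 16 falls in the 15-16 band.
Grid: Level 15-16 × Category Serious = 2610-2760 days.

2610-2760 days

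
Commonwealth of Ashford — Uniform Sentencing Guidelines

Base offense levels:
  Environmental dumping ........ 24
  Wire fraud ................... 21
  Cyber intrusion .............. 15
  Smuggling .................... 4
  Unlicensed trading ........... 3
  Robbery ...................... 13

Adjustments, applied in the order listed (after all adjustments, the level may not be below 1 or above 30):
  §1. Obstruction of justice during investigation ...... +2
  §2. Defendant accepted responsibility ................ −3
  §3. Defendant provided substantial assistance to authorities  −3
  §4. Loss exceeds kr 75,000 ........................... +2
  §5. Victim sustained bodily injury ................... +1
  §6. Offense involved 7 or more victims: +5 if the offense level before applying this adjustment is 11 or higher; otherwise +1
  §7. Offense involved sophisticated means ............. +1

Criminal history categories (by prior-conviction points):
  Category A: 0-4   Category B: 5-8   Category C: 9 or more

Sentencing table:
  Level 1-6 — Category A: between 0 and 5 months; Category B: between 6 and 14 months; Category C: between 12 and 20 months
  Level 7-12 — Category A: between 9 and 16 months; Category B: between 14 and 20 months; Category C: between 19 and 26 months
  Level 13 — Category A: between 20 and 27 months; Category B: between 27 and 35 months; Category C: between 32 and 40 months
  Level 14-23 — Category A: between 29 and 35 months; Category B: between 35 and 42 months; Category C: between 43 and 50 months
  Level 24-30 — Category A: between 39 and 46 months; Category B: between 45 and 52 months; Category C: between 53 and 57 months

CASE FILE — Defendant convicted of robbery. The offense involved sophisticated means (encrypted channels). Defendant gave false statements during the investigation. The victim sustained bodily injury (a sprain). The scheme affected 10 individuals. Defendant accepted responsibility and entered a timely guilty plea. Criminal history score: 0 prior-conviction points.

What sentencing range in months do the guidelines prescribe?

Base offense level for robbery: 13.
§1 applies: 13 + 2 = 15.
§2 applies: 15 − 3 = 12.
§3 does not apply.
§5 applies: 12 + 1 = 13.
§6 applies (level before this adjustment is 13 ≥ 11, so +5): 13 + 5 = 18.
§7 applies: 18 + 1 = 19.
Final offense level: 19.
Criminal history: 0 prior points → Category A (0-4).
Level 19 falls in the 14-23 band.
Grid: Level 14-23 × Category A = 29-35 months.

29-35 months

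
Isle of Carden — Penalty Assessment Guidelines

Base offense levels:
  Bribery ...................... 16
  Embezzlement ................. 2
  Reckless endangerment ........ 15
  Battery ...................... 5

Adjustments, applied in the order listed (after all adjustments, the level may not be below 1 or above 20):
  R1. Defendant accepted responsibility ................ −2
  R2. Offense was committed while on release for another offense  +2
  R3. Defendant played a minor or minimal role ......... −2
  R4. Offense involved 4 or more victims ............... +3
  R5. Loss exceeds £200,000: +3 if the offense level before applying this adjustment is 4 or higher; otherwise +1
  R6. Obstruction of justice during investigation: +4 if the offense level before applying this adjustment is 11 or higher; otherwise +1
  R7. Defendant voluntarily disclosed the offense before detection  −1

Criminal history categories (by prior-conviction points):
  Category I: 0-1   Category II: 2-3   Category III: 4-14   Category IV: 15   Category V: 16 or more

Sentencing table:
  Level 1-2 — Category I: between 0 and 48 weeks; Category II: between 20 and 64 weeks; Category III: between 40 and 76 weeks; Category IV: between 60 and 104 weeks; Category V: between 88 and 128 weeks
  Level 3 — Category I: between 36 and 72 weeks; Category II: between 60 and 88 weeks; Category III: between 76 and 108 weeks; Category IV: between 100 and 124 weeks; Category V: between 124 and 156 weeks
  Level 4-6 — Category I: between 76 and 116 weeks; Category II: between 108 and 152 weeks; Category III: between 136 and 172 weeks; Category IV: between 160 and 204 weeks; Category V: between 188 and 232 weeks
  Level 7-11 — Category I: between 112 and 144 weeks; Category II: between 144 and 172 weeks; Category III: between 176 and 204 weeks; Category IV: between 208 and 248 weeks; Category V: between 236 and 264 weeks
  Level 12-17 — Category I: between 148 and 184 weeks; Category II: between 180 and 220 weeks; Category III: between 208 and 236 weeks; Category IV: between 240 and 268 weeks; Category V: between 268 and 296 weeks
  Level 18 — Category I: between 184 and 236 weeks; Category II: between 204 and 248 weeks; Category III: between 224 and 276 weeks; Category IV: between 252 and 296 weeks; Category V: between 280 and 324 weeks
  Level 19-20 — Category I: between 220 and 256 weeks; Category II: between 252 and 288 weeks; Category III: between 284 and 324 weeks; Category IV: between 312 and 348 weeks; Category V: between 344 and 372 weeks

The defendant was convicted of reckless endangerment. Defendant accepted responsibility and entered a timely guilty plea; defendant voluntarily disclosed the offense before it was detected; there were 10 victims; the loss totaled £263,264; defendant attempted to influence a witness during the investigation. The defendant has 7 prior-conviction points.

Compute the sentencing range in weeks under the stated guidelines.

284-324 weeks

Base offense level for reckless endangerment: 15.
R1 applies: 15 − 2 = 13.
R4 applies: 13 + 3 = 16.
R5 applies (level before this adjustment is 16 ≥ 4, so +3): 16 + 3 = 19.
R6 applies (level before this adjustment is 19 ≥ 11, so +4): 19 + 4 = 23.
R7 applies: 23 − 1 = 22.
Level 22 exceeds the maximum of 20; capped at 20.
Final offense level: 20.
Criminal history: 7 prior points → Category III (4-14).
Level 20 falls in the 19-20 band.
Grid: Level 19-20 × Category III = 284-324 weeks.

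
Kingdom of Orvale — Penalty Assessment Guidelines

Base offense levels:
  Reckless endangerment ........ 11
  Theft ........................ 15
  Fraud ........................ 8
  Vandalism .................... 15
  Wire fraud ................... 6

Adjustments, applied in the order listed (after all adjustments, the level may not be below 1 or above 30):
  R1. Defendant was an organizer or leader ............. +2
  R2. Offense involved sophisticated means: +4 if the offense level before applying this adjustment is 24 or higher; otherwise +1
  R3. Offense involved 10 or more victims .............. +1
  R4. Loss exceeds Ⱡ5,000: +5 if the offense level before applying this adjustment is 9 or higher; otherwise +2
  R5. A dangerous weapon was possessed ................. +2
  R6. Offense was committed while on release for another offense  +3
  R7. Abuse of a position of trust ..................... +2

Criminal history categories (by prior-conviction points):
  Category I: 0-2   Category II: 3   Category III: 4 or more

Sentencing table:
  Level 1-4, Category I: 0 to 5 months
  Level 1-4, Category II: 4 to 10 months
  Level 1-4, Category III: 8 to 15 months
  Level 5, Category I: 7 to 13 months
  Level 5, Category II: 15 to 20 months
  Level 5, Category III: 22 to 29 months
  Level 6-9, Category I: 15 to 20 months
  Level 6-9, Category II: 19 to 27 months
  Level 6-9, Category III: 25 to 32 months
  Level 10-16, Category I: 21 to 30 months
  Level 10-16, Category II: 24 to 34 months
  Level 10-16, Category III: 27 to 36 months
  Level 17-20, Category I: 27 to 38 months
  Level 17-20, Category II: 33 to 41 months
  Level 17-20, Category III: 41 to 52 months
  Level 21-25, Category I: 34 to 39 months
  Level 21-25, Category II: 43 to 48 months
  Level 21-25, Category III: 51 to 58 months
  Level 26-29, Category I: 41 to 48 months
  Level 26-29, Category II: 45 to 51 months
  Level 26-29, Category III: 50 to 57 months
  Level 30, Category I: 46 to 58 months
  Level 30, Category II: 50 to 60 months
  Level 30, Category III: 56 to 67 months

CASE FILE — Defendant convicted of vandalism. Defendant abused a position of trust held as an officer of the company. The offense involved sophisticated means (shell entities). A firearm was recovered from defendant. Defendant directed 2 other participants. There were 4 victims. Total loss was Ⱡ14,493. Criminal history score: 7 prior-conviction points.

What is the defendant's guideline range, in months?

50-57 months

Base offense level for vandalism: 15.
R1 applies: 15 + 2 = 17.
R2 applies (level before this adjustment is 17 < 24, so +1): 17 + 1 = 18.
R3 does not apply.
R4 applies (level before this adjustment is 18 ≥ 9, so +5): 18 + 5 = 23.
R5 applies: 23 + 2 = 25.
R6 does not apply.
R7 applies: 25 + 2 = 27.
Final offense level: 27.
Criminal history: 7 prior points → Category III (4+).
Level 27 falls in the 26-29 band.
Grid: Level 26-29 × Category III = 50-57 months.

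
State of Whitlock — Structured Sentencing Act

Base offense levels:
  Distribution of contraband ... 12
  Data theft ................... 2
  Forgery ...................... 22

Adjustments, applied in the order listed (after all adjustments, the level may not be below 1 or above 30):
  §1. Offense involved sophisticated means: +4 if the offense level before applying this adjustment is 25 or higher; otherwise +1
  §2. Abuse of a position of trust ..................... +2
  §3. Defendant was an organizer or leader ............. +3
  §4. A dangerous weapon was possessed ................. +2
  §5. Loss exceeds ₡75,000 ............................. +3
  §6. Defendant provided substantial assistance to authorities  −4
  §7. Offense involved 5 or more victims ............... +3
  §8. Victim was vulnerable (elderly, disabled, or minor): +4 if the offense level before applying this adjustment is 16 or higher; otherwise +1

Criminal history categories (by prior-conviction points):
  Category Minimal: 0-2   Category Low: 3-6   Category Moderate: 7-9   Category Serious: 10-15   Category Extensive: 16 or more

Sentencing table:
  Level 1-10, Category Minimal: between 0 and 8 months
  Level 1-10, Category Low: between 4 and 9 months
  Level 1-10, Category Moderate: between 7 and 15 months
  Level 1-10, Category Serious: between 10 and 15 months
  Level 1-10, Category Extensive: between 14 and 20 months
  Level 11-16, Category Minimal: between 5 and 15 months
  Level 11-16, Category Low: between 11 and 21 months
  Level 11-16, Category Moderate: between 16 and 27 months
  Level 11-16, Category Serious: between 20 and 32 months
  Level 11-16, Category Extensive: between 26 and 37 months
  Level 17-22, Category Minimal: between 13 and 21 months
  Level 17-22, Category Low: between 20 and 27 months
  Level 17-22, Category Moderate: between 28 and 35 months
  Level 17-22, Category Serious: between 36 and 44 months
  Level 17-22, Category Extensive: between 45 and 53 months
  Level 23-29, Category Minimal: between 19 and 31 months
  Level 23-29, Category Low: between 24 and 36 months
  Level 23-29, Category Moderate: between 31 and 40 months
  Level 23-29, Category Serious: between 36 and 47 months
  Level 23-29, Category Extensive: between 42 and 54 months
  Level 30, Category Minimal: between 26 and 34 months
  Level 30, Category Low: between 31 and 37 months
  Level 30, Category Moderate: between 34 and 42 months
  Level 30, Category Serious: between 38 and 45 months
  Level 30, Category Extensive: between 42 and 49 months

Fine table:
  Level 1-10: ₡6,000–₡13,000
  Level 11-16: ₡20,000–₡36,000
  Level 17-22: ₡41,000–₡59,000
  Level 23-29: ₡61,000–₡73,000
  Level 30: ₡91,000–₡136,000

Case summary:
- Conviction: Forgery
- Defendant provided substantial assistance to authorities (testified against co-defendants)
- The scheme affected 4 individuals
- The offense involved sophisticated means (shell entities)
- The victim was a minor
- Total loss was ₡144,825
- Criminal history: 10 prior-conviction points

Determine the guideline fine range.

Base offense level for forgery: 22.
§1 applies (level before this adjustment is 22 < 25, so +1): 22 + 1 = 23.
§2 does not apply.
§3 does not apply.
§5 applies: 23 + 3 = 26.
§6 applies: 26 − 4 = 22.
§8 applies (level before this adjustment is 22 ≥ 16, so +4): 22 + 4 = 26.
Final offense level: 26.
Level 26 falls in the 23-29 band.
Fine table: Level 23-29 → ₡61,000–₡73,000.

₡61,000–₡73,000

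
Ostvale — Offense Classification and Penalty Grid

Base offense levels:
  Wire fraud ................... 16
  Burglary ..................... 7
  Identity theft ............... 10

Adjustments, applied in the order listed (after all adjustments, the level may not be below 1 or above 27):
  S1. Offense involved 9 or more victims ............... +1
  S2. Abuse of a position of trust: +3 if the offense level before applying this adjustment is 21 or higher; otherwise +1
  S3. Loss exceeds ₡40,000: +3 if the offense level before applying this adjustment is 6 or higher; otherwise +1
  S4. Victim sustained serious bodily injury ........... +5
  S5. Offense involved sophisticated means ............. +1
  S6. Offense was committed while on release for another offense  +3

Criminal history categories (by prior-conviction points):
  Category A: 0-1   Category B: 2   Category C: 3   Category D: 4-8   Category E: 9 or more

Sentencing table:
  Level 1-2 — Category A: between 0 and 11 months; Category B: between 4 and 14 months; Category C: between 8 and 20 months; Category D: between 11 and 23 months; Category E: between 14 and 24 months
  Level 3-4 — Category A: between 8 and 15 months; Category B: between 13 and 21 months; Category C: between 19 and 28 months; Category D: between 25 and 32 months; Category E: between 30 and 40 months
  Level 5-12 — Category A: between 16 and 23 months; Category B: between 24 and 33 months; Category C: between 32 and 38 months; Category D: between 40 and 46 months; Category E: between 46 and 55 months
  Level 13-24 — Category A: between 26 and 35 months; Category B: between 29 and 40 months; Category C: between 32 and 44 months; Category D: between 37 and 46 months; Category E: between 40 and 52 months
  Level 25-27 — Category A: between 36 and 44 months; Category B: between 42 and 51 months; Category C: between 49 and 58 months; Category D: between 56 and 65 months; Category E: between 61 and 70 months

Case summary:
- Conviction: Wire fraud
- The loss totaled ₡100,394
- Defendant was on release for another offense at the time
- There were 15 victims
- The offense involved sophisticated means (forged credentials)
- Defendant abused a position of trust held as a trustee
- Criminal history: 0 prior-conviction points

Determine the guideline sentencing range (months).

36-44 months

Base offense level for wire fraud: 16.
S1 applies: 16 + 1 = 17.
S2 applies (level before this adjustment is 17 < 21, so +1): 17 + 1 = 18.
S3 applies (level before this adjustment is 18 ≥ 6, so +3): 18 + 3 = 21.
S4 does not apply.
S5 applies: 21 + 1 = 22.
S6 applies: 22 + 3 = 25.
Final offense level: 25.
Criminal history: 0 prior points → Category A (0-1).
Level 25 falls in the 25-27 band.
Grid: Level 25-27 × Category A = 36-44 months.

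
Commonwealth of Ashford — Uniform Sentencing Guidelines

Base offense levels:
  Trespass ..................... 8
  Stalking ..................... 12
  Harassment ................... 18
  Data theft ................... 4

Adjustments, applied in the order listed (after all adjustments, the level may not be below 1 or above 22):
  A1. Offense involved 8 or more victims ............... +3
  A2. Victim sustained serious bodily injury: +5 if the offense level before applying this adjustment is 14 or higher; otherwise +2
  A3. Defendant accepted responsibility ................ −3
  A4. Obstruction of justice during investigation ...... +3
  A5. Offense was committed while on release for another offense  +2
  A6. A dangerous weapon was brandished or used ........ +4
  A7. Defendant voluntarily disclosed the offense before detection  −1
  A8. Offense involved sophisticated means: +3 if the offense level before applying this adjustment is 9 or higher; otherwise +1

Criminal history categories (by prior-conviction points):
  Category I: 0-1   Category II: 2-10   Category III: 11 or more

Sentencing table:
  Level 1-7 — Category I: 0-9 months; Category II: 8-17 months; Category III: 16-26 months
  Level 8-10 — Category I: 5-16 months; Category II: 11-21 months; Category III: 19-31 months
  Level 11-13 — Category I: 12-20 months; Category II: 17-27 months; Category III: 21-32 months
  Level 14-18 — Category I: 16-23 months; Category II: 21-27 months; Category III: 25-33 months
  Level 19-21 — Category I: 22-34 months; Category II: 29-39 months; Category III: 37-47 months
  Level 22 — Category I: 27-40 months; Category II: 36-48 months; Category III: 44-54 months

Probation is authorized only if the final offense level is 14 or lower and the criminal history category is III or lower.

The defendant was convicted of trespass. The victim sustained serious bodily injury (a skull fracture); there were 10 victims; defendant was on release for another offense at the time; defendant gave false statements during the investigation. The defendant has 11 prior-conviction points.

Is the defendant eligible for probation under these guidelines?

No

Base offense level for trespass: 8.
A1 applies: 8 + 3 = 11.
A2 applies (level before this adjustment is 11 < 14, so +2): 11 + 2 = 13.
A3 does not apply.
A4 applies: 13 + 3 = 16.
A5 applies: 16 + 2 = 18.
A6 does not apply.
Final offense level: 18.
Criminal history: 11 prior points → Category III (11+).
Level 18 falls in the 14-18 band.
Grid: Level 14-18 × Category III = 25-33 months.
Probation check: level 18 > 14 and category III ≤ III → not eligible.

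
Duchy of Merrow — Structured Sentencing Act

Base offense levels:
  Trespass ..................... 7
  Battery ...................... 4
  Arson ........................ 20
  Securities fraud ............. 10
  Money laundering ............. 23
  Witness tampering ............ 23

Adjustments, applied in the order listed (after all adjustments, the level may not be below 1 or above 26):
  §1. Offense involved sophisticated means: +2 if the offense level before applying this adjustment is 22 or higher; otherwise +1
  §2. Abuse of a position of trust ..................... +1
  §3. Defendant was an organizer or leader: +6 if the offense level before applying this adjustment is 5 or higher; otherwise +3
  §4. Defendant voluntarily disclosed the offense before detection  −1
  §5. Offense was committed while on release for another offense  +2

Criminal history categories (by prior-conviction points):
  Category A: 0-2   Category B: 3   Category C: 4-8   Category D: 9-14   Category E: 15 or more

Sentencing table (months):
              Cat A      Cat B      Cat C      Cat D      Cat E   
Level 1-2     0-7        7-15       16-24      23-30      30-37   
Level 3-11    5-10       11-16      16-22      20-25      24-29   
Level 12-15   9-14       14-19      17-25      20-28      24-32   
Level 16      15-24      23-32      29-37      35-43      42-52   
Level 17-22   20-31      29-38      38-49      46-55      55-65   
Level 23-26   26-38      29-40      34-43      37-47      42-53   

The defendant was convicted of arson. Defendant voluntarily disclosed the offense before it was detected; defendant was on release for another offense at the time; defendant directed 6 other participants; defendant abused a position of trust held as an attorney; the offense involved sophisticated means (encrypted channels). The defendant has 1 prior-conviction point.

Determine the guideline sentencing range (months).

26-38 months

Base offense level for arson: 20.
§1 applies (level before this adjustment is 20 < 22, so +1): 20 + 1 = 21.
§2 applies: 21 + 1 = 22.
§3 applies (level before this adjustment is 22 ≥ 5, so +6): 22 + 6 = 28.
§4 applies: 28 − 1 = 27.
§5 applies: 27 + 2 = 29.
Level 29 exceeds the maximum of 26; capped at 26.
Final offense level: 26.
Criminal history: 1 prior point → Category A (0-2).
Level 26 falls in the 23-26 band.
Grid: Level 23-26 × Category A = 26-38 months.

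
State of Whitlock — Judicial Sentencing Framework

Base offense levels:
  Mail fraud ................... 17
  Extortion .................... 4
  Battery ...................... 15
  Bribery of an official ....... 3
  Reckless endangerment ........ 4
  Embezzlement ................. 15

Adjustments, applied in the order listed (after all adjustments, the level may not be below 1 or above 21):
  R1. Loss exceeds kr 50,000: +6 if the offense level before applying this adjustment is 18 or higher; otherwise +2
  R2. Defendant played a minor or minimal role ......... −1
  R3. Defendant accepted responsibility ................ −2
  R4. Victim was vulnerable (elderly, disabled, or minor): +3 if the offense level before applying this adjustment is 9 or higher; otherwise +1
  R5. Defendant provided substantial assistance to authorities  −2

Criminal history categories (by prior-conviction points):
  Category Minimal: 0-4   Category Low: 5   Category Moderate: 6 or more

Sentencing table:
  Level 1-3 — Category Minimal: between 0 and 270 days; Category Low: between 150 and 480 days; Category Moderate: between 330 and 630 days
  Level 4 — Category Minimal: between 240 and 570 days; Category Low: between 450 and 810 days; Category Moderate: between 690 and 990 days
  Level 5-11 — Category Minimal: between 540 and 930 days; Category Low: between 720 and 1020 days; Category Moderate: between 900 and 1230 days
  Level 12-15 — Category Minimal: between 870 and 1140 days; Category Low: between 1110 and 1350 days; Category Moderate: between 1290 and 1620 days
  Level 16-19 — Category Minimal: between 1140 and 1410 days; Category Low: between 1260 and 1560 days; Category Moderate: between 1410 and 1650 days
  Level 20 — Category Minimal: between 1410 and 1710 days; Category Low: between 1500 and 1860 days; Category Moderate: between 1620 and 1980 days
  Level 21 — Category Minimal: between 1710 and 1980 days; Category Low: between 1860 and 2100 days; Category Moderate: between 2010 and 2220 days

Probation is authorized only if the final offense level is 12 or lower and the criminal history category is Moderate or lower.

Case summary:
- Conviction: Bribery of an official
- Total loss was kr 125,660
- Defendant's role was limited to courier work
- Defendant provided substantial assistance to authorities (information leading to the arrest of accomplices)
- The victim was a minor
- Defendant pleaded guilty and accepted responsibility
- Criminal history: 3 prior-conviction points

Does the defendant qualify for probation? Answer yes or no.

Base offense level for bribery of an official: 3.
R1 applies (level before this adjustment is 3 < 18, so +2): 3 + 2 = 5.
R2 applies: 5 − 1 = 4.
R3 applies: 4 − 2 = 2.
R4 applies (level before this adjustment is 2 < 9, so +1): 2 + 1 = 3.
R5 applies: 3 − 2 = 1.
Final offense level: 1.
Criminal history: 3 prior points → Category Minimal (0-4).
Level 1 falls in the 1-3 band.
Grid: Level 1-3 × Category Minimal = 0-270 days.
Probation check: level 1 ≤ 12 and category Minimal ≤ Moderate → eligible.

Yes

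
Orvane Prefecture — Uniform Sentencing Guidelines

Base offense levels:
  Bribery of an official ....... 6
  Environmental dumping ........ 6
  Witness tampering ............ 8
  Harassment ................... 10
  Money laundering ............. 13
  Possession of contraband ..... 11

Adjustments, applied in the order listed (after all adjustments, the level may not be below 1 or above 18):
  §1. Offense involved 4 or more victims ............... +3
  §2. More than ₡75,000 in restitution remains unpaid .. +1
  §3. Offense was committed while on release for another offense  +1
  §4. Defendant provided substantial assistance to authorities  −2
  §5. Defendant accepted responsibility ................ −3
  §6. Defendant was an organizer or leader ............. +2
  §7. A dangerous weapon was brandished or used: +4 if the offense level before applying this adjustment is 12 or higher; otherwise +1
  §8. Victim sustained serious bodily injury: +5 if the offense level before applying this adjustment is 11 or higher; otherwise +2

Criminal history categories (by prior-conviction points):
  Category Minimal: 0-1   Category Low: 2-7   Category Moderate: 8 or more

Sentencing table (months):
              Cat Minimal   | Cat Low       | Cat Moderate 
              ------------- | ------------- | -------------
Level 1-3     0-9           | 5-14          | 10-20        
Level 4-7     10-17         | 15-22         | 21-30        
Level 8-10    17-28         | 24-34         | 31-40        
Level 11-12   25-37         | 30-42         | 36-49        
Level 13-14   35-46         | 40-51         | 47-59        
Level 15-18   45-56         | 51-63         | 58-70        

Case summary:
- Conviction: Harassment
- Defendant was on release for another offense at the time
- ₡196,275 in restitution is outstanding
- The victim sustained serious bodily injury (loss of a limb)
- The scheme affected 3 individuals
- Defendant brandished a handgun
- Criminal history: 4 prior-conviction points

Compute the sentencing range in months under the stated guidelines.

51-63 months

Base offense level for harassment: 10.
§1 does not apply.
§2 applies: 10 + 1 = 11.
§3 applies: 11 + 1 = 12.
§4 does not apply.
§6 does not apply.
§7 applies (level before this adjustment is 12 ≥ 12, so +4): 12 + 4 = 16.
§8 applies (level before this adjustment is 16 ≥ 11, so +5): 16 + 5 = 21.
Level 21 exceeds the maximum of 18; capped at 18.
Final offense level: 18.
Criminal history: 4 prior points → Category Low (2-7).
Level 18 falls in the 15-18 band.
Grid: Level 15-18 × Category Low = 51-63 months.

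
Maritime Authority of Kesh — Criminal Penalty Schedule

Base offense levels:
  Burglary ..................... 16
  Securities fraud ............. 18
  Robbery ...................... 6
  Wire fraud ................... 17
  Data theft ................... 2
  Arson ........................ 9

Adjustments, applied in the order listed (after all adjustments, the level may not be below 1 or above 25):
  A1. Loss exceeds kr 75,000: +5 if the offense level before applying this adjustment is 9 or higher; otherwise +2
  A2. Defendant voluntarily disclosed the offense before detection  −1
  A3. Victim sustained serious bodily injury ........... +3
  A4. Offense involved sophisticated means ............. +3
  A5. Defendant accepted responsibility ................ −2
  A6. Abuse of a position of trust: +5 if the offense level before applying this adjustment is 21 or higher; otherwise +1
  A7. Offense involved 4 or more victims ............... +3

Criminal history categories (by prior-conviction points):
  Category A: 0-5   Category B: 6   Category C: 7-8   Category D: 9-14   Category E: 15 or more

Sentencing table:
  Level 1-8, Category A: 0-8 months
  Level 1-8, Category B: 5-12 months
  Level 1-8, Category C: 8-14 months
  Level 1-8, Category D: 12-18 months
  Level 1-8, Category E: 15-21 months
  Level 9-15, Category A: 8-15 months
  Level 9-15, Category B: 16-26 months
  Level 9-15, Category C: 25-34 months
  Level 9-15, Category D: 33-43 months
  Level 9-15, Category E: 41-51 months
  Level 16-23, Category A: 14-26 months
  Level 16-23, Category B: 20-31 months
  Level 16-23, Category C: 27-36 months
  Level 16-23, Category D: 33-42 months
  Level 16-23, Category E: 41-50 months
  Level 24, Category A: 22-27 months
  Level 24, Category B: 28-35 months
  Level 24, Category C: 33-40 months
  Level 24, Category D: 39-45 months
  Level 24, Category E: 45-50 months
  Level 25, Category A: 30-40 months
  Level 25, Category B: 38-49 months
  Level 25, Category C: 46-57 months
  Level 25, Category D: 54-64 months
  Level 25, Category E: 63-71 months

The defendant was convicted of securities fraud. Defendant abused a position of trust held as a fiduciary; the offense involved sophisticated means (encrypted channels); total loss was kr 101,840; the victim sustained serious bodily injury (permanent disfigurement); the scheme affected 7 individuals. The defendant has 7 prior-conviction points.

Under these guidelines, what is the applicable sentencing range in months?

Base offense level for securities fraud: 18.
A1 applies (level before this adjustment is 18 ≥ 9, so +5): 18 + 5 = 23.
A3 applies: 23 + 3 = 26.
A4 applies: 26 + 3 = 29.
A5 does not apply.
A6 applies (level before this adjustment is 29 ≥ 21, so +5): 29 + 5 = 34.
A7 applies: 34 + 3 = 37.
Level 37 exceeds the maximum of 25; capped at 25.
Final offense level: 25.
Criminal history: 7 prior points → Category C (7-8).
Level 25 falls in the 25 band.
Grid: Level 25 × Category C = 46-57 months.

46-57 months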